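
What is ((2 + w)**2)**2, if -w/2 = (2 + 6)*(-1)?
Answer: 104976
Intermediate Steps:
w = 16 (w = -2*(2 + 6)*(-1) = -16*(-1) = -2*(-8) = 16)
((2 + w)**2)**2 = ((2 + 16)**2)**2 = (18**2)**2 = 324**2 = 104976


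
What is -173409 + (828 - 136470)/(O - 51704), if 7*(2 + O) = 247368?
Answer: -9933606636/57287 ≈ -1.7340e+5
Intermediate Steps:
O = 247354/7 (O = -2 + (1/7)*247368 = -2 + 247368/7 = 247354/7 ≈ 35336.)
-173409 + (828 - 136470)/(O - 51704) = -173409 + (828 - 136470)/(247354/7 - 51704) = -173409 - 135642/(-114574/7) = -173409 - 135642*(-7/114574) = -173409 + 474747/57287 = -9933606636/57287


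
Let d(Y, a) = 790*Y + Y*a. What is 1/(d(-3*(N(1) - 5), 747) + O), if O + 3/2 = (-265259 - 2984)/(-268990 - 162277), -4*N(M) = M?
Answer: 1725068/41758500247 ≈ 4.1311e-5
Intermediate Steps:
N(M) = -M/4
O = -757315/862534 (O = -3/2 + (-265259 - 2984)/(-268990 - 162277) = -3/2 - 268243/(-431267) = -3/2 - 268243*(-1/431267) = -3/2 + 268243/431267 = -757315/862534 ≈ -0.87801)
1/(d(-3*(N(1) - 5), 747) + O) = 1/((-3*(-¼*1 - 5))*(790 + 747) - 757315/862534) = 1/(-3*(-¼ - 5)*1537 - 757315/862534) = 1/(-3*(-21/4)*1537 - 757315/862534) = 1/((63/4)*1537 - 757315/862534) = 1/(96831/4 - 757315/862534) = 1/(41758500247/1725068) = 1725068/41758500247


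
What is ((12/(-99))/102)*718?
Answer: -1436/1683 ≈ -0.85324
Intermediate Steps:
((12/(-99))/102)*718 = ((12*(-1/99))*(1/102))*718 = -4/33*1/102*718 = -2/1683*718 = -1436/1683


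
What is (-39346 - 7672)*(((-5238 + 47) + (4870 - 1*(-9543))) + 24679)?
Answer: -1593957218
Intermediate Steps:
(-39346 - 7672)*(((-5238 + 47) + (4870 - 1*(-9543))) + 24679) = -47018*((-5191 + (4870 + 9543)) + 24679) = -47018*((-5191 + 14413) + 24679) = -47018*(9222 + 24679) = -47018*33901 = -1593957218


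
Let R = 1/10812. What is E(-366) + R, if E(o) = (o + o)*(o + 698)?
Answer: -2627575487/10812 ≈ -2.4302e+5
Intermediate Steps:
E(o) = 2*o*(698 + o) (E(o) = (2*o)*(698 + o) = 2*o*(698 + o))
R = 1/10812 ≈ 9.2490e-5
E(-366) + R = 2*(-366)*(698 - 366) + 1/10812 = 2*(-366)*332 + 1/10812 = -243024 + 1/10812 = -2627575487/10812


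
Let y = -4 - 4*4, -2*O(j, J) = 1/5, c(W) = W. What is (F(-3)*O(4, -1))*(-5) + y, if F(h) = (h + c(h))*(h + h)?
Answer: -2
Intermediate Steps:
O(j, J) = -1/10 (O(j, J) = -1/2/5 = -1/2*1/5 = -1/10)
F(h) = 4*h**2 (F(h) = (h + h)*(h + h) = (2*h)*(2*h) = 4*h**2)
y = -20 (y = -4 - 16 = -20)
(F(-3)*O(4, -1))*(-5) + y = ((4*(-3)**2)*(-1/10))*(-5) - 20 = ((4*9)*(-1/10))*(-5) - 20 = (36*(-1/10))*(-5) - 20 = -18/5*(-5) - 20 = 18 - 20 = -2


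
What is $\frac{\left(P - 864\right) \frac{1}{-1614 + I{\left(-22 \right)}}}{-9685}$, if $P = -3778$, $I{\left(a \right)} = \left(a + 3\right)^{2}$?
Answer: $- \frac{4642}{12135305} \approx -0.00038252$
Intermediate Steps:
$I{\left(a \right)} = \left(3 + a\right)^{2}$
$\frac{\left(P - 864\right) \frac{1}{-1614 + I{\left(-22 \right)}}}{-9685} = \frac{\left(-3778 - 864\right) \frac{1}{-1614 + \left(3 - 22\right)^{2}}}{-9685} = - \frac{4642}{-1614 + \left(-19\right)^{2}} \left(- \frac{1}{9685}\right) = - \frac{4642}{-1614 + 361} \left(- \frac{1}{9685}\right) = - \frac{4642}{-1253} \left(- \frac{1}{9685}\right) = \left(-4642\right) \left(- \frac{1}{1253}\right) \left(- \frac{1}{9685}\right) = \frac{4642}{1253} \left(- \frac{1}{9685}\right) = - \frac{4642}{12135305}$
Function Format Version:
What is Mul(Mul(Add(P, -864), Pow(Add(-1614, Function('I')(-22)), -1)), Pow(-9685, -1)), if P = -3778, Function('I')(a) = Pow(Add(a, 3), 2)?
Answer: Rational(-4642, 12135305) ≈ -0.00038252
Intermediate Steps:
Function('I')(a) = Pow(Add(3, a), 2)
Mul(Mul(Add(P, -864), Pow(Add(-1614, Function('I')(-22)), -1)), Pow(-9685, -1)) = Mul(Mul(Add(-3778, -864), Pow(Add(-1614, Pow(Add(3, -22), 2)), -1)), Pow(-9685, -1)) = Mul(Mul(-4642, Pow(Add(-1614, Pow(-19, 2)), -1)), Rational(-1, 9685)) = Mul(Mul(-4642, Pow(Add(-1614, 361), -1)), Rational(-1, 9685)) = Mul(Mul(-4642, Pow(-1253, -1)), Rational(-1, 9685)) = Mul(Mul(-4642, Rational(-1, 1253)), Rational(-1, 9685)) = Mul(Rational(4642, 1253), Rational(-1, 9685)) = Rational(-4642, 12135305)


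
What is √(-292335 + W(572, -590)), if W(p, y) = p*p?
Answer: √34849 ≈ 186.68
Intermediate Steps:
W(p, y) = p²
√(-292335 + W(572, -590)) = √(-292335 + 572²) = √(-292335 + 327184) = √34849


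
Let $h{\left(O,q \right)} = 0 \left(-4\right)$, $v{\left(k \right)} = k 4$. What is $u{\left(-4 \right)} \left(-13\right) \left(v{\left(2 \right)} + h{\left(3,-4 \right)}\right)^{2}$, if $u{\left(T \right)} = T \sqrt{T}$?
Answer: $6656 i \approx 6656.0 i$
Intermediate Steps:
$v{\left(k \right)} = 4 k$
$u{\left(T \right)} = T^{\frac{3}{2}}$
$h{\left(O,q \right)} = 0$
$u{\left(-4 \right)} \left(-13\right) \left(v{\left(2 \right)} + h{\left(3,-4 \right)}\right)^{2} = \left(-4\right)^{\frac{3}{2}} \left(-13\right) \left(4 \cdot 2 + 0\right)^{2} = - 8 i \left(-13\right) \left(8 + 0\right)^{2} = 104 i 8^{2} = 104 i 64 = 6656 i$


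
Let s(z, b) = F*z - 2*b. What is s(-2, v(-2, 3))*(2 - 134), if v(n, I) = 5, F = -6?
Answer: -264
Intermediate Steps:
s(z, b) = -6*z - 2*b
s(-2, v(-2, 3))*(2 - 134) = (-6*(-2) - 2*5)*(2 - 134) = (12 - 10)*(-132) = 2*(-132) = -264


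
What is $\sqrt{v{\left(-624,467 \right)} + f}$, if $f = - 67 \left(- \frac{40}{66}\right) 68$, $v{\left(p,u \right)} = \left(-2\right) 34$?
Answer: $\frac{2 \sqrt{733227}}{33} \approx 51.896$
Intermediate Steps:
$v{\left(p,u \right)} = -68$
$f = \frac{91120}{33}$ ($f = - 67 \left(\left(-40\right) \frac{1}{66}\right) 68 = \left(-67\right) \left(- \frac{20}{33}\right) 68 = \frac{1340}{33} \cdot 68 = \frac{91120}{33} \approx 2761.2$)
$\sqrt{v{\left(-624,467 \right)} + f} = \sqrt{-68 + \frac{91120}{33}} = \sqrt{\frac{88876}{33}} = \frac{2 \sqrt{733227}}{33}$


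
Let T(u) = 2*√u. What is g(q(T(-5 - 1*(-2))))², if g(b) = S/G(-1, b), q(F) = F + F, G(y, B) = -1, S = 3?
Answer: 9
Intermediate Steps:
q(F) = 2*F
g(b) = -3 (g(b) = 3/(-1) = 3*(-1) = -3)
g(q(T(-5 - 1*(-2))))² = (-3)² = 9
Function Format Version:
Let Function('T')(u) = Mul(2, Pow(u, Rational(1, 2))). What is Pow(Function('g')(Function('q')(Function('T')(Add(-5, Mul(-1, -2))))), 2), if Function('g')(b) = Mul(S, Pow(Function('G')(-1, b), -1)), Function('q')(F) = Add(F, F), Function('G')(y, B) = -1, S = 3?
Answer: 9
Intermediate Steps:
Function('q')(F) = Mul(2, F)
Function('g')(b) = -3 (Function('g')(b) = Mul(3, Pow(-1, -1)) = Mul(3, -1) = -3)
Pow(Function('g')(Function('q')(Function('T')(Add(-5, Mul(-1, -2))))), 2) = Pow(-3, 2) = 9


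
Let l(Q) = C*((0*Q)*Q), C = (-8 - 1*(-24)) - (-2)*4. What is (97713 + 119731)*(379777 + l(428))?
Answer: 82580229988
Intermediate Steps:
C = 24 (C = (-8 + 24) - 1*(-8) = 16 + 8 = 24)
l(Q) = 0 (l(Q) = 24*((0*Q)*Q) = 24*(0*Q) = 24*0 = 0)
(97713 + 119731)*(379777 + l(428)) = (97713 + 119731)*(379777 + 0) = 217444*379777 = 82580229988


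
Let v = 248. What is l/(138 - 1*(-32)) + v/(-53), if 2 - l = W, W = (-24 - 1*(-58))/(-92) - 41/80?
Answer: -77293341/16578400 ≈ -4.6623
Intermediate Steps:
W = -1623/1840 (W = (-24 + 58)*(-1/92) - 41*1/80 = 34*(-1/92) - 41/80 = -17/46 - 41/80 = -1623/1840 ≈ -0.88206)
l = 5303/1840 (l = 2 - 1*(-1623/1840) = 2 + 1623/1840 = 5303/1840 ≈ 2.8821)
l/(138 - 1*(-32)) + v/(-53) = 5303/(1840*(138 - 1*(-32))) + 248/(-53) = 5303/(1840*(138 + 32)) + 248*(-1/53) = (5303/1840)/170 - 248/53 = (5303/1840)*(1/170) - 248/53 = 5303/312800 - 248/53 = -77293341/16578400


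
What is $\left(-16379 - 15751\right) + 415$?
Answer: $-31715$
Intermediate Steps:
$\left(-16379 - 15751\right) + 415 = -32130 + 415 = -31715$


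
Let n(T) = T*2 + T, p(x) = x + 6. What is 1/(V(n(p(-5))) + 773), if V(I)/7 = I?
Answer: 1/794 ≈ 0.0012594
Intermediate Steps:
p(x) = 6 + x
n(T) = 3*T (n(T) = 2*T + T = 3*T)
V(I) = 7*I
1/(V(n(p(-5))) + 773) = 1/(7*(3*(6 - 5)) + 773) = 1/(7*(3*1) + 773) = 1/(7*3 + 773) = 1/(21 + 773) = 1/794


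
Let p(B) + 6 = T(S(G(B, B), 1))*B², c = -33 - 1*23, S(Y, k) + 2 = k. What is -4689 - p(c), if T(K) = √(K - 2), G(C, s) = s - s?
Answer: -4683 - 3136*I*√3 ≈ -4683.0 - 5431.7*I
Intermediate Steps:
G(C, s) = 0
S(Y, k) = -2 + k
T(K) = √(-2 + K)
c = -56 (c = -33 - 23 = -56)
p(B) = -6 + I*√3*B² (p(B) = -6 + √(-2 + (-2 + 1))*B² = -6 + √(-2 - 1)*B² = -6 + √(-3)*B² = -6 + (I*√3)*B² = -6 + I*√3*B²)
-4689 - p(c) = -4689 - (-6 + I*√3*(-56)²) = -4689 - (-6 + I*√3*3136) = -4689 - (-6 + 3136*I*√3) = -4689 + (6 - 3136*I*√3) = -4683 - 3136*I*√3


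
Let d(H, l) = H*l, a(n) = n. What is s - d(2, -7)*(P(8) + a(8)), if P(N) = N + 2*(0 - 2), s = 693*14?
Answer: 9870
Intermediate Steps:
s = 9702
P(N) = -4 + N (P(N) = N + 2*(-2) = N - 4 = -4 + N)
s - d(2, -7)*(P(8) + a(8)) = 9702 - 2*(-7)*((-4 + 8) + 8) = 9702 - (-14)*(4 + 8) = 9702 - (-14)*12 = 9702 - 1*(-168) = 9702 + 168 = 9870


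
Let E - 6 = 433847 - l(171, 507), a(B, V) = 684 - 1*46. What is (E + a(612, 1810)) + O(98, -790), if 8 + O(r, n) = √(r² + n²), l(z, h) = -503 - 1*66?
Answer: 435052 + 2*√158426 ≈ 4.3585e+5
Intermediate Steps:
a(B, V) = 638 (a(B, V) = 684 - 46 = 638)
l(z, h) = -569 (l(z, h) = -503 - 66 = -569)
O(r, n) = -8 + √(n² + r²) (O(r, n) = -8 + √(r² + n²) = -8 + √(n² + r²))
E = 434422 (E = 6 + (433847 - 1*(-569)) = 6 + (433847 + 569) = 6 + 434416 = 434422)
(E + a(612, 1810)) + O(98, -790) = (434422 + 638) + (-8 + √((-790)² + 98²)) = 435060 + (-8 + √(624100 + 9604)) = 435060 + (-8 + √633704) = 435060 + (-8 + 2*√158426) = 435052 + 2*√158426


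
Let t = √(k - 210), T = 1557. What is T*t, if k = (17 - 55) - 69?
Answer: 1557*I*√317 ≈ 27722.0*I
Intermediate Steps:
k = -107 (k = -38 - 69 = -107)
t = I*√317 (t = √(-107 - 210) = √(-317) = I*√317 ≈ 17.805*I)
T*t = 1557*(I*√317) = 1557*I*√317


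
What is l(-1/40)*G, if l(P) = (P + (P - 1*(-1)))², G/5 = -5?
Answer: -361/16 ≈ -22.563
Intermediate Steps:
G = -25 (G = 5*(-5) = -25)
l(P) = (1 + 2*P)² (l(P) = (P + (P + 1))² = (P + (1 + P))² = (1 + 2*P)²)
l(-1/40)*G = (1 + 2*(-1/40))²*(-25) = (1 - 1/20)²*(-25) = (19/20)²*(-25) = (361/400)*(-25) = -361/16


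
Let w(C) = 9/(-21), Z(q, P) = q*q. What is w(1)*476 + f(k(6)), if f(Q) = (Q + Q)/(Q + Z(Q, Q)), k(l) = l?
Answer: -1426/7 ≈ -203.71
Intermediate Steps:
Z(q, P) = q²
w(C) = -3/7 (w(C) = 9*(-1/21) = -3/7)
f(Q) = 2*Q/(Q + Q²) (f(Q) = (Q + Q)/(Q + Q²) = (2*Q)/(Q + Q²) = 2*Q/(Q + Q²))
w(1)*476 + f(k(6)) = -3/7*476 + 2/(1 + 6) = -204 + 2/7 = -1426/7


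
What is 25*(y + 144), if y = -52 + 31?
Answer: 3075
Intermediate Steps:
y = -21
25*(y + 144) = 25*(-21 + 144) = 25*123 = 3075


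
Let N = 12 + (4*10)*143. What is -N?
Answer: -5732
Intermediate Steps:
N = 5732 (N = 12 + 40*143 = 12 + 5720 = 5732)
-N = -1*5732 = -5732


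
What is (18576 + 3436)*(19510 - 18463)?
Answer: 23046564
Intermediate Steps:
(18576 + 3436)*(19510 - 18463) = 22012*1047 = 23046564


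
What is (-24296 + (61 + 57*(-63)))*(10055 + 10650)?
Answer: -576137330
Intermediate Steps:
(-24296 + (61 + 57*(-63)))*(10055 + 10650) = (-24296 + (61 - 3591))*20705 = (-24296 - 3530)*20705 = -27826*20705 = -576137330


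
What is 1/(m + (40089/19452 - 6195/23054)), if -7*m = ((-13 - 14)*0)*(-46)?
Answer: 74741068/133951111 ≈ 0.55797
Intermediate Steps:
m = 0 (m = -(-13 - 14)*0*(-46)/7 = -(-27*0)*(-46)/7 = -0*(-46) = -1/7*0 = 0)
1/(m + (40089/19452 - 6195/23054)) = 1/(0 + (40089/19452 - 6195/23054)) = 1/(0 + (40089*(1/19452) - 6195*1/23054)) = 1/(0 + (13363/6484 - 6195/23054)) = 1/(0 + 133951111/74741068) = 1/(133951111/74741068) = 74741068/133951111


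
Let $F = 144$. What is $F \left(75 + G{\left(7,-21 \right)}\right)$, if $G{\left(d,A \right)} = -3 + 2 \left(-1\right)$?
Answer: $10080$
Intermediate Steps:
$G{\left(d,A \right)} = -5$ ($G{\left(d,A \right)} = -3 - 2 = -5$)
$F \left(75 + G{\left(7,-21 \right)}\right) = 144 \left(75 - 5\right) = 144 \cdot 70 = 10080$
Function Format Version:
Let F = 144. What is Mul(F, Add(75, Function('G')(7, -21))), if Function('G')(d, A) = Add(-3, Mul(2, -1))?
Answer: 10080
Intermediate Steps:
Function('G')(d, A) = -5 (Function('G')(d, A) = Add(-3, -2) = -5)
Mul(F, Add(75, Function('G')(7, -21))) = Mul(144, Add(75, -5)) = Mul(144, 70) = 10080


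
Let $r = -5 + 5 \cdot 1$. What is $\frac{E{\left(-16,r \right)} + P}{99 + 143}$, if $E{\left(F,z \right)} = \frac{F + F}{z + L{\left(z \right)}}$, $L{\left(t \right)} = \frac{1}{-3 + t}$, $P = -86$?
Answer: $\frac{5}{121} \approx 0.041322$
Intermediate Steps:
$r = 0$ ($r = -5 + 5 = 0$)
$E{\left(F,z \right)} = \frac{2 F}{z + \frac{1}{-3 + z}}$ ($E{\left(F,z \right)} = \frac{F + F}{z + \frac{1}{-3 + z}} = \frac{2 F}{z + \frac{1}{-3 + z}}$)
$\frac{E{\left(-16,r \right)} + P}{99 + 143} = \frac{2 \left(-16\right) \frac{1}{1 + 0 \left(-3 + 0\right)} \left(-3 + 0\right) - 86}{99 + 143} = \frac{2 \left(-16\right) \frac{1}{1 + 0 \left(-3\right)} \left(-3\right) - 86}{242} = \left(2 \left(-16\right) \frac{1}{1 + 0} \left(-3\right) - 86\right) \frac{1}{242} = \left(2 \left(-16\right) 1^{-1} \left(-3\right) - 86\right) \frac{1}{242} = \left(2 \left(-16\right) 1 \left(-3\right) - 86\right) \frac{1}{242} = \left(96 - 86\right) \frac{1}{242} = 10 \cdot \frac{1}{242} = \frac{5}{121}$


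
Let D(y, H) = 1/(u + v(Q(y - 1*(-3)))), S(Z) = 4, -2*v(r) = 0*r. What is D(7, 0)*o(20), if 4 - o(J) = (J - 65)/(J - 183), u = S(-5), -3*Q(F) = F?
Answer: 607/652 ≈ 0.93098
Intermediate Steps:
Q(F) = -F/3
v(r) = 0 (v(r) = -0*r = -½*0 = 0)
u = 4
o(J) = 4 - (-65 + J)/(-183 + J) (o(J) = 4 - (J - 65)/(J - 183) = 4 - (-65 + J)/(-183 + J))
D(y, H) = ¼ (D(y, H) = 1/(4 + 0) = 1/4 = ¼)
D(7, 0)*o(20) = ((-667 + 3*20)/(-183 + 20))/4 = ((-667 + 60)/(-163))/4 = (-1/163*(-607))/4 = (¼)*(607/163) = 607/652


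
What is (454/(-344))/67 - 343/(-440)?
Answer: 963213/1267640 ≈ 0.75985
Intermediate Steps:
(454/(-344))/67 - 343/(-440) = (454*(-1/344))*(1/67) - 343*(-1/440) = -227/172*1/67 + 343/440 = -227/11524 + 343/440 = 963213/1267640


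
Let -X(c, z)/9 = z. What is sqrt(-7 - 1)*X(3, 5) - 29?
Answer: -29 - 90*I*sqrt(2) ≈ -29.0 - 127.28*I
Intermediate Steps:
X(c, z) = -9*z
sqrt(-7 - 1)*X(3, 5) - 29 = sqrt(-7 - 1)*(-9*5) - 29 = sqrt(-8)*(-45) - 29 = (2*I*sqrt(2))*(-45) - 29 = -90*I*sqrt(2) - 29 = -29 - 90*I*sqrt(2)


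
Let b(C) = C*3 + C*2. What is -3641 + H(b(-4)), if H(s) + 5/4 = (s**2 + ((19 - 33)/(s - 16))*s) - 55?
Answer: -118981/36 ≈ -3305.0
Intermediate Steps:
b(C) = 5*C (b(C) = 3*C + 2*C = 5*C)
H(s) = -225/4 + s**2 - 14*s/(-16 + s) (H(s) = -5/4 + ((s**2 + ((19 - 33)/(s - 16))*s) - 55) = -5/4 + ((s**2 + (-14/(-16 + s))*s) - 55) = -5/4 + ((s**2 - 14*s/(-16 + s)) - 55) = -5/4 + (-55 + s**2 - 14*s/(-16 + s)) = -225/4 + s**2 - 14*s/(-16 + s))
-3641 + H(b(-4)) = -3641 + (900 + (5*(-4))**3 - 16*(5*(-4))**2 - 1405*(-4)/4)/(-16 + 5*(-4)) = -3641 + (900 + (-20)**3 - 16*(-20)**2 - 281/4*(-20))/(-16 - 20) = -3641 + (900 - 8000 - 16*400 + 1405)/(-36) = -3641 - (900 - 8000 - 6400 + 1405)/36 = -3641 - 1/36*(-12095) = -3641 + 12095/36 = -118981/36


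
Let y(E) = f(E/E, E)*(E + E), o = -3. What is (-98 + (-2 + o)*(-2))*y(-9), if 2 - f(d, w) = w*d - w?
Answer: 3168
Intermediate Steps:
f(d, w) = 2 + w - d*w (f(d, w) = 2 - (w*d - w) = 2 - (d*w - w) = 2 - (-w + d*w) = 2 + (w - d*w) = 2 + w - d*w)
y(E) = 4*E (y(E) = (2 + E - E/E*E)*(E + E) = (2 + E - 1*1*E)*(2*E) = (2 + E - E)*(2*E) = 2*(2*E) = 4*E)
(-98 + (-2 + o)*(-2))*y(-9) = (-98 + (-2 - 3)*(-2))*(4*(-9)) = (-98 - 5*(-2))*(-36) = (-98 + 10)*(-36) = -88*(-36) = 3168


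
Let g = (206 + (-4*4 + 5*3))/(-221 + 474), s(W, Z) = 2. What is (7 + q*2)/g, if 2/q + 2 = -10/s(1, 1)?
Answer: 2277/287 ≈ 7.9338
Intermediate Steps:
q = -2/7 (q = 2/(-2 - 10/2) = 2/(-2 - 10*1/2) = 2/(-2 - 5) = 2/(-7) = 2*(-1/7) = -2/7 ≈ -0.28571)
g = 205/253 (g = (206 + (-16 + 15))/253 = (206 - 1)*(1/253) = 205*(1/253) = 205/253 ≈ 0.81028)
(7 + q*2)/g = (7 - 2/7*2)/(205/253) = (7 - 4/7)*(253/205) = (45/7)*(253/205) = 2277/287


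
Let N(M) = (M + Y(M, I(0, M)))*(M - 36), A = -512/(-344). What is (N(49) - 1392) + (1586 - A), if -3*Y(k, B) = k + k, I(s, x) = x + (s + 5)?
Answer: 52225/129 ≈ 404.84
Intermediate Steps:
A = 64/43 (A = -512*(-1/344) = 64/43 ≈ 1.4884)
I(s, x) = 5 + s + x (I(s, x) = x + (5 + s) = 5 + s + x)
Y(k, B) = -2*k/3 (Y(k, B) = -(k + k)/3 = -2*k/3)
N(M) = M*(-36 + M)/3 (N(M) = (M - 2*M/3)*(M - 36) = (M/3)*(-36 + M) = M*(-36 + M)/3)
(N(49) - 1392) + (1586 - A) = ((1/3)*49*(-36 + 49) - 1392) + (1586 - 1*64/43) = ((1/3)*49*13 - 1392) + (1586 - 64/43) = (637/3 - 1392) + 68134/43 = -3539/3 + 68134/43 = 52225/129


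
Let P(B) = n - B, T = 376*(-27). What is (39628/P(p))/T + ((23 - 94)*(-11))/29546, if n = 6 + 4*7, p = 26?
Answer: -12584309/27268272 ≈ -0.46150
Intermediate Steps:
T = -10152
n = 34 (n = 6 + 28 = 34)
P(B) = 34 - B
(39628/P(p))/T + ((23 - 94)*(-11))/29546 = (39628/(34 - 1*26))/(-10152) + ((23 - 94)*(-11))/29546 = (39628/(34 - 26))*(-1/10152) - 71*(-11)*(1/29546) = (39628/8)*(-1/10152) + 781*(1/29546) = (39628*(⅛))*(-1/10152) + 71/2686 = (9907/2)*(-1/10152) + 71/2686 = -9907/20304 + 71/2686 = -12584309/27268272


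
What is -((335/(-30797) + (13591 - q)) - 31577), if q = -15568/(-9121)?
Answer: 721819968159/40128491 ≈ 17988.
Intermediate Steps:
q = 2224/1303 (q = -15568*(-1/9121) = 2224/1303 ≈ 1.7068)
-((335/(-30797) + (13591 - q)) - 31577) = -((335/(-30797) + (13591 - 1*2224/1303)) - 31577) = -((335*(-1/30797) + (13591 - 2224/1303)) - 31577) = -((-335/30797 + 17706849/1303) - 31577) = -(545317392148/40128491 - 31577) = -1*(-721819968159/40128491) = 721819968159/40128491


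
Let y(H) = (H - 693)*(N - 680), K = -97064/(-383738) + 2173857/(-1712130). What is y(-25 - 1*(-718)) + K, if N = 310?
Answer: -15904889313/15643079570 ≈ -1.0167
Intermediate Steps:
K = -15904889313/15643079570 (K = -97064*(-1/383738) + 2173857*(-1/1712130) = 48532/191869 - 103517/81530 = -15904889313/15643079570 ≈ -1.0167)
y(H) = 256410 - 370*H (y(H) = (H - 693)*(310 - 680) = (-693 + H)*(-370) = 256410 - 370*H)
y(-25 - 1*(-718)) + K = (256410 - 370*(-25 - 1*(-718))) - 15904889313/15643079570 = (256410 - 370*(-25 + 718)) - 15904889313/15643079570 = (256410 - 370*693) - 15904889313/15643079570 = (256410 - 256410) - 15904889313/15643079570 = 0 - 15904889313/15643079570 = -15904889313/15643079570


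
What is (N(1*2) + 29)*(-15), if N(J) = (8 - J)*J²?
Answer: -795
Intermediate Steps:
N(J) = J²*(8 - J)
(N(1*2) + 29)*(-15) = ((1*2)²*(8 - 2) + 29)*(-15) = (2²*(8 - 1*2) + 29)*(-15) = (4*(8 - 2) + 29)*(-15) = (4*6 + 29)*(-15) = (24 + 29)*(-15) = 53*(-15) = -795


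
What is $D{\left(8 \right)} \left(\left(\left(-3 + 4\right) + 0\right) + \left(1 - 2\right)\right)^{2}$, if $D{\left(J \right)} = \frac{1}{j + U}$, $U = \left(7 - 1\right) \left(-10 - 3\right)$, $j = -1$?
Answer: $0$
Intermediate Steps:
$U = -78$ ($U = 6 \left(-13\right) = -78$)
$D{\left(J \right)} = - \frac{1}{79}$ ($D{\left(J \right)} = \frac{1}{-1 - 78} = \frac{1}{-79} = - \frac{1}{79}$)
$D{\left(8 \right)} \left(\left(\left(-3 + 4\right) + 0\right) + \left(1 - 2\right)\right)^{2} = - \frac{\left(\left(\left(-3 + 4\right) + 0\right) + \left(1 - 2\right)\right)^{2}}{79} = - \frac{\left(\left(1 + 0\right) - 1\right)^{2}}{79} = - \frac{\left(1 - 1\right)^{2}}{79} = - \frac{0^{2}}{79} = \left(- \frac{1}{79}\right) 0 = 0$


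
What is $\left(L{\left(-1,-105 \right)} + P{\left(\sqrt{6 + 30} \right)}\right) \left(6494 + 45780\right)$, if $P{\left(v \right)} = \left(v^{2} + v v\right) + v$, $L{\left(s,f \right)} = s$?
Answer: $4025098$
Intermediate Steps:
$P{\left(v \right)} = v + 2 v^{2}$ ($P{\left(v \right)} = \left(v^{2} + v^{2}\right) + v = 2 v^{2} + v = v + 2 v^{2}$)
$\left(L{\left(-1,-105 \right)} + P{\left(\sqrt{6 + 30} \right)}\right) \left(6494 + 45780\right) = \left(-1 + \sqrt{6 + 30} \left(1 + 2 \sqrt{6 + 30}\right)\right) \left(6494 + 45780\right) = \left(-1 + \sqrt{36} \left(1 + 2 \sqrt{36}\right)\right) 52274 = \left(-1 + 6 \left(1 + 2 \cdot 6\right)\right) 52274 = \left(-1 + 6 \left(1 + 12\right)\right) 52274 = \left(-1 + 6 \cdot 13\right) 52274 = \left(-1 + 78\right) 52274 = 77 \cdot 52274 = 4025098$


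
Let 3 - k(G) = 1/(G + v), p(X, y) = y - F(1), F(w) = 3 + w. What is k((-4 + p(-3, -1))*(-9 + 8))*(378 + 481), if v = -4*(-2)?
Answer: 42950/17 ≈ 2526.5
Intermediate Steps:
v = 8
p(X, y) = -4 + y (p(X, y) = y - (3 + 1) = y - 1*4 = y - 4 = -4 + y)
k(G) = 3 - 1/(8 + G) (k(G) = 3 - 1/(G + 8) = 3 - 1/(8 + G))
k((-4 + p(-3, -1))*(-9 + 8))*(378 + 481) = ((23 + 3*((-4 + (-4 - 1))*(-9 + 8)))/(8 + (-4 + (-4 - 1))*(-9 + 8)))*(378 + 481) = ((23 + 3*((-4 - 5)*(-1)))/(8 + (-4 - 5)*(-1)))*859 = ((23 + 3*(-9*(-1)))/(8 - 9*(-1)))*859 = ((23 + 3*9)/(8 + 9))*859 = ((23 + 27)/17)*859 = ((1/17)*50)*859 = (50/17)*859 = 42950/17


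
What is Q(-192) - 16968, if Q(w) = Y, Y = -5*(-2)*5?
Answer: -16918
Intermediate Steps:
Y = 50 (Y = 10*5 = 50)
Q(w) = 50
Q(-192) - 16968 = 50 - 16968 = -16918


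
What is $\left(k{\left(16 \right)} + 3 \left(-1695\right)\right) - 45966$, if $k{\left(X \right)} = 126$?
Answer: $-50925$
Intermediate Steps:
$\left(k{\left(16 \right)} + 3 \left(-1695\right)\right) - 45966 = \left(126 + 3 \left(-1695\right)\right) - 45966 = \left(126 - 5085\right) - 45966 = -4959 - 45966 = -50925$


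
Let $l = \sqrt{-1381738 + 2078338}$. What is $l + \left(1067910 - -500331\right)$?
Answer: $1568241 + 90 \sqrt{86} \approx 1.5691 \cdot 10^{6}$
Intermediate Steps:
$l = 90 \sqrt{86}$ ($l = \sqrt{696600} = 90 \sqrt{86} \approx 834.63$)
$l + \left(1067910 - -500331\right) = 90 \sqrt{86} + \left(1067910 - -500331\right) = 90 \sqrt{86} + \left(1067910 + 500331\right) = 90 \sqrt{86} + 1568241 = 1568241 + 90 \sqrt{86}$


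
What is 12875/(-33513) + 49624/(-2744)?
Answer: -212297264/11494959 ≈ -18.469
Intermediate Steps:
12875/(-33513) + 49624/(-2744) = 12875*(-1/33513) + 49624*(-1/2744) = -12875/33513 - 6203/343 = -212297264/11494959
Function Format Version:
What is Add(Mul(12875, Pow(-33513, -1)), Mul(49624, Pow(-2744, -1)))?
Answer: Rational(-212297264, 11494959) ≈ -18.469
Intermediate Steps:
Add(Mul(12875, Pow(-33513, -1)), Mul(49624, Pow(-2744, -1))) = Add(Mul(12875, Rational(-1, 33513)), Mul(49624, Rational(-1, 2744))) = Add(Rational(-12875, 33513), Rational(-6203, 343)) = Rational(-212297264, 11494959)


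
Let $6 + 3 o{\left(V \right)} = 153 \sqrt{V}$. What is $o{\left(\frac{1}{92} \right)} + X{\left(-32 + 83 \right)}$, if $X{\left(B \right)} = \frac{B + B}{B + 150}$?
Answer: $- \frac{100}{67} + \frac{51 \sqrt{23}}{46} \approx 3.8246$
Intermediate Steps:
$o{\left(V \right)} = -2 + 51 \sqrt{V}$ ($o{\left(V \right)} = -2 + \frac{153 \sqrt{V}}{3} = -2 + 51 \sqrt{V}$)
$X{\left(B \right)} = \frac{2 B}{150 + B}$
$o{\left(\frac{1}{92} \right)} + X{\left(-32 + 83 \right)} = \left(-2 + 51 \sqrt{\frac{1}{92}}\right) + \frac{2 \left(-32 + 83\right)}{150 + \left(-32 + 83\right)} = \left(-2 + \frac{51}{2 \sqrt{23}}\right) + 2 \cdot 51 \frac{1}{150 + 51} = \left(-2 + 51 \frac{\sqrt{23}}{46}\right) + 2 \cdot 51 \cdot \frac{1}{201} = \left(-2 + \frac{51 \sqrt{23}}{46}\right) + 2 \cdot 51 \cdot \frac{1}{201} = \left(-2 + \frac{51 \sqrt{23}}{46}\right) + \frac{34}{67} = - \frac{100}{67} + \frac{51 \sqrt{23}}{46}$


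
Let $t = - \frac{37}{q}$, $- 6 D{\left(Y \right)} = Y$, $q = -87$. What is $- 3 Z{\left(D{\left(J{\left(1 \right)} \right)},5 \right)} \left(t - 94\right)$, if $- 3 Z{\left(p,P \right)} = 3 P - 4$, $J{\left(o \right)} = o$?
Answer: $- \frac{89551}{87} \approx -1029.3$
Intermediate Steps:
$D{\left(Y \right)} = - \frac{Y}{6}$
$Z{\left(p,P \right)} = \frac{4}{3} - P$ ($Z{\left(p,P \right)} = - \frac{3 P - 4}{3} = - \frac{-4 + 3 P}{3} = \frac{4}{3} - P$)
$t = \frac{37}{87}$ ($t = - \frac{37}{-87} = \left(-37\right) \left(- \frac{1}{87}\right) = \frac{37}{87} \approx 0.42529$)
$- 3 Z{\left(D{\left(J{\left(1 \right)} \right)},5 \right)} \left(t - 94\right) = - 3 \left(\frac{4}{3} - 5\right) \left(\frac{37}{87} - 94\right) = - 3 \left(\frac{4}{3} - 5\right) \left(- \frac{8141}{87}\right) = \left(-3\right) \left(- \frac{11}{3}\right) \left(- \frac{8141}{87}\right) = 11 \left(- \frac{8141}{87}\right) = - \frac{89551}{87}$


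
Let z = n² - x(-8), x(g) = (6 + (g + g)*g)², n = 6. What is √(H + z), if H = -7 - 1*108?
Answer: I*√18035 ≈ 134.29*I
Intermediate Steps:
x(g) = (6 + 2*g²)² (x(g) = (6 + (2*g)*g)² = (6 + 2*g²)²)
H = -115 (H = -7 - 108 = -115)
z = -17920 (z = 6² - 4*(3 + (-8)²)² = 36 - 4*(3 + 64)² = 36 - 4*67² = 36 - 4*4489 = 36 - 1*17956 = 36 - 17956 = -17920)
√(H + z) = √(-115 - 17920) = √(-18035) = I*√18035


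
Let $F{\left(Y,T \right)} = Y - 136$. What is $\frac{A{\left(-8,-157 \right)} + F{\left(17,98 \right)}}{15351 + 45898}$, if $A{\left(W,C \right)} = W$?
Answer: $- \frac{127}{61249} \approx -0.0020735$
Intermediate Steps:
$F{\left(Y,T \right)} = -136 + Y$
$\frac{A{\left(-8,-157 \right)} + F{\left(17,98 \right)}}{15351 + 45898} = \frac{-8 + \left(-136 + 17\right)}{15351 + 45898} = \frac{-8 - 119}{61249} = \left(-127\right) \frac{1}{61249} = - \frac{127}{61249}$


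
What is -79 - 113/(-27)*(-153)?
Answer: -2158/3 ≈ -719.33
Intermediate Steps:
-79 - 113/(-27)*(-153) = -79 - 113*(-1/27)*(-153) = -79 + (113/27)*(-153) = -79 - 1921/3 = -2158/3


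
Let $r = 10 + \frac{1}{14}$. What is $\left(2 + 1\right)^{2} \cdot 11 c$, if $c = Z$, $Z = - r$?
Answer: $- \frac{13959}{14} \approx -997.07$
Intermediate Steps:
$r = \frac{141}{14}$ ($r = 10 + \frac{1}{14} = \frac{141}{14} \approx 10.071$)
$Z = - \frac{141}{14}$ ($Z = \left(-1\right) \frac{141}{14} = - \frac{141}{14} \approx -10.071$)
$c = - \frac{141}{14} \approx -10.071$
$\left(2 + 1\right)^{2} \cdot 11 c = \left(2 + 1\right)^{2} \cdot 11 \left(- \frac{141}{14}\right) = 3^{2} \cdot 11 \left(- \frac{141}{14}\right) = 9 \cdot 11 \left(- \frac{141}{14}\right) = 99 \left(- \frac{141}{14}\right) = - \frac{13959}{14}$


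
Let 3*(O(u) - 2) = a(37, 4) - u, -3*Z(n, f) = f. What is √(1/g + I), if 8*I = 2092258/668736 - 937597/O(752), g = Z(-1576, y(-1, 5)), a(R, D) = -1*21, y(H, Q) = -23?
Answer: √49282953017607613473/327699216 ≈ 21.423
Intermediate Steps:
a(R, D) = -21
Z(n, f) = -f/3
g = 23/3 (g = -⅓*(-23) = 23/3 ≈ 7.6667)
O(u) = -5 - u/3 (O(u) = 2 + (-21 - u)/3 = 2 + (-7 - u/3) = -5 - u/3)
I = 941309682031/2051682048 (I = (2092258/668736 - 937597/(-5 - ⅓*752))/8 = (2092258*(1/668736) - 937597/(-5 - 752/3))/8 = (1046129/334368 - 937597/(-767/3))/8 = (1046129/334368 - 937597*(-3/767))/8 = (1046129/334368 + 2812791/767)/8 = (⅛)*(941309682031/256460256) = 941309682031/2051682048 ≈ 458.80)
√(1/g + I) = √(1/(23/3) + 941309682031/2051682048) = √(3/23 + 941309682031/2051682048) = √(21656277732857/47188687104) = √49282953017607613473/327699216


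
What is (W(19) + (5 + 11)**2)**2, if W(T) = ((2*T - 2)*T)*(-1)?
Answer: 183184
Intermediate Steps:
W(T) = -T*(-2 + 2*T) (W(T) = ((-2 + 2*T)*T)*(-1) = (T*(-2 + 2*T))*(-1) = -T*(-2 + 2*T))
(W(19) + (5 + 11)**2)**2 = (2*19*(1 - 1*19) + (5 + 11)**2)**2 = (2*19*(1 - 19) + 16**2)**2 = (2*19*(-18) + 256)**2 = (-684 + 256)**2 = (-428)**2 = 183184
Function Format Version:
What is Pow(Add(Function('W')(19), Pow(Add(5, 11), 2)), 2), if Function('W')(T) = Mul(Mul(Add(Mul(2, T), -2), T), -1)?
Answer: 183184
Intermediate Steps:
Function('W')(T) = Mul(-1, T, Add(-2, Mul(2, T))) (Function('W')(T) = Mul(Mul(Add(-2, Mul(2, T)), T), -1) = Mul(Mul(T, Add(-2, Mul(2, T))), -1) = Mul(-1, T, Add(-2, Mul(2, T))))
Pow(Add(Function('W')(19), Pow(Add(5, 11), 2)), 2) = Pow(Add(Mul(2, 19, Add(1, Mul(-1, 19))), Pow(Add(5, 11), 2)), 2) = Pow(Add(Mul(2, 19, Add(1, -19)), Pow(16, 2)), 2) = Pow(Add(Mul(2, 19, -18), 256), 2) = Pow(Add(-684, 256), 2) = Pow(-428, 2) = 183184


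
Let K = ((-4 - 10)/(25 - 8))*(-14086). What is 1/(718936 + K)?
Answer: 17/12419116 ≈ 1.3689e-6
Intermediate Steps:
K = 197204/17 (K = -14/17*(-14086) = 197204/17 ≈ 11600.)
1/(718936 + K) = 1/(718936 + 197204/17) = 1/(12419116/17) = 17/12419116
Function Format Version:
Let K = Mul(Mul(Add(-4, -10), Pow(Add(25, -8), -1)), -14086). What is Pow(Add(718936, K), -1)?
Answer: Rational(17, 12419116) ≈ 1.3689e-6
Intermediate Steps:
K = Rational(197204, 17) (K = Mul(Mul(-14, Pow(17, -1)), -14086) = Mul(Mul(-14, Rational(1, 17)), -14086) = Mul(Rational(-14, 17), -14086) = Rational(197204, 17) ≈ 11600.)
Pow(Add(718936, K), -1) = Pow(Add(718936, Rational(197204, 17)), -1) = Pow(Rational(12419116, 17), -1) = Rational(17, 12419116)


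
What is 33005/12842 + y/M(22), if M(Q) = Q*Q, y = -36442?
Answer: -56501718/776941 ≈ -72.723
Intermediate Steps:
M(Q) = Q²
33005/12842 + y/M(22) = 33005/12842 - 36442/(22²) = 33005*(1/12842) - 36442/484 = 33005/12842 - 36442*1/484 = 33005/12842 - 18221/242 = -56501718/776941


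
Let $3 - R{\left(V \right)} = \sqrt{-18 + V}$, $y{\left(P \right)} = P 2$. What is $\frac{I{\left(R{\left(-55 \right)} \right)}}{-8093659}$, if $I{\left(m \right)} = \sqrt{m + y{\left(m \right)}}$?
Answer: $- \frac{\sqrt{9 - 3 i \sqrt{73}}}{8093659} \approx -5.254 \cdot 10^{-7} + 3.7237 \cdot 10^{-7} i$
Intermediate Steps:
$y{\left(P \right)} = 2 P$
$R{\left(V \right)} = 3 - \sqrt{-18 + V}$
$I{\left(m \right)} = \sqrt{3} \sqrt{m}$ ($I{\left(m \right)} = \sqrt{m + 2 m} = \sqrt{3 m} = \sqrt{3} \sqrt{m}$)
$\frac{I{\left(R{\left(-55 \right)} \right)}}{-8093659} = \frac{\sqrt{3} \sqrt{3 - \sqrt{-18 - 55}}}{-8093659} = \sqrt{3} \sqrt{3 - \sqrt{-73}} \left(- \frac{1}{8093659}\right) = \sqrt{3} \sqrt{3 - i \sqrt{73}} \left(- \frac{1}{8093659}\right) = - \frac{\sqrt{3} \sqrt{3 - i \sqrt{73}}}{8093659}$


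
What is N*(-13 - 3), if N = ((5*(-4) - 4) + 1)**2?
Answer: -8464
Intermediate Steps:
N = 529 (N = ((-20 - 4) + 1)**2 = (-24 + 1)**2 = (-23)**2 = 529)
N*(-13 - 3) = 529*(-13 - 3) = 529*(-16) = -8464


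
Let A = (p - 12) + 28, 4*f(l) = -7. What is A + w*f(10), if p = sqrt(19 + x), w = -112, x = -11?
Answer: 212 + 2*sqrt(2) ≈ 214.83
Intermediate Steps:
f(l) = -7/4 (f(l) = (1/4)*(-7) = -7/4)
p = 2*sqrt(2) (p = sqrt(19 - 11) = sqrt(8) = 2*sqrt(2) ≈ 2.8284)
A = 16 + 2*sqrt(2) (A = (2*sqrt(2) - 12) + 28 = (-12 + 2*sqrt(2)) + 28 = 16 + 2*sqrt(2) ≈ 18.828)
A + w*f(10) = (16 + 2*sqrt(2)) - 112*(-7/4) = (16 + 2*sqrt(2)) + 196 = 212 + 2*sqrt(2)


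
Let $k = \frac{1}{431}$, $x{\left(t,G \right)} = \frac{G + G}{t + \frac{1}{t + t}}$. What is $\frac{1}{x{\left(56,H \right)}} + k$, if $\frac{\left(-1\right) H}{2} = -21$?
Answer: $\frac{904357}{1351616} \approx 0.66909$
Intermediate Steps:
$H = 42$ ($H = \left(-2\right) \left(-21\right) = 42$)
$x{\left(t,G \right)} = \frac{2 G}{t + \frac{1}{2 t}}$
$k = \frac{1}{431} \approx 0.0023202$
$\frac{1}{x{\left(56,H \right)}} + k = \frac{1}{4 \cdot 42 \cdot 56 \frac{1}{1 + 2 \cdot 56^{2}}} + \frac{1}{431} = \frac{1}{4 \cdot 42 \cdot 56 \frac{1}{1 + 2 \cdot 3136}} + \frac{1}{431} = \frac{1}{4 \cdot 42 \cdot 56 \frac{1}{1 + 6272}} + \frac{1}{431} = \frac{1}{4 \cdot 42 \cdot 56 \cdot \frac{1}{6273}} + \frac{1}{431} = \frac{1}{\frac{3136}{2091}} + \frac{1}{431} = \frac{2091}{3136} + \frac{1}{431} = \frac{904357}{1351616}$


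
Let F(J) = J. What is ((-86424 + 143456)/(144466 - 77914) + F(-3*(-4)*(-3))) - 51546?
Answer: -429103529/8319 ≈ -51581.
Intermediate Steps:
((-86424 + 143456)/(144466 - 77914) + F(-3*(-4)*(-3))) - 51546 = ((-86424 + 143456)/(144466 - 77914) - 3*(-4)*(-3)) - 51546 = (57032/66552 + 12*(-3)) - 51546 = (57032*(1/66552) - 36) - 51546 = (7129/8319 - 36) - 51546 = -292355/8319 - 51546 = -429103529/8319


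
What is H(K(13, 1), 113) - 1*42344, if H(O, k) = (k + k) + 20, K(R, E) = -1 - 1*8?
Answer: -42098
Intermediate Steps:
K(R, E) = -9 (K(R, E) = -1 - 8 = -9)
H(O, k) = 20 + 2*k (H(O, k) = 2*k + 20 = 20 + 2*k)
H(K(13, 1), 113) - 1*42344 = (20 + 2*113) - 1*42344 = (20 + 226) - 42344 = 246 - 42344 = -42098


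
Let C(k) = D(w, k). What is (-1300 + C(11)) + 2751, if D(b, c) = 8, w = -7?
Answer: 1459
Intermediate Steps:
C(k) = 8
(-1300 + C(11)) + 2751 = (-1300 + 8) + 2751 = -1292 + 2751 = 1459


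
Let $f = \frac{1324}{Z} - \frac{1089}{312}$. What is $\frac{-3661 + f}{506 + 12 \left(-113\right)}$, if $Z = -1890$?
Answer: $\frac{360214963}{83538000} \approx 4.312$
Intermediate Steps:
$f = - \frac{411883}{98280}$ ($f = \frac{1324}{-1890} - \frac{1089}{312} = 1324 \left(- \frac{1}{1890}\right) - \frac{363}{104} = - \frac{662}{945} - \frac{363}{104} = - \frac{411883}{98280} \approx -4.1909$)
$\frac{-3661 + f}{506 + 12 \left(-113\right)} = \frac{-3661 - \frac{411883}{98280}}{506 + 12 \left(-113\right)} = - \frac{360214963}{98280 \left(506 - 1356\right)} = - \frac{360214963}{98280 \left(-850\right)} = \left(- \frac{360214963}{98280}\right) \left(- \frac{1}{850}\right) = \frac{360214963}{83538000}$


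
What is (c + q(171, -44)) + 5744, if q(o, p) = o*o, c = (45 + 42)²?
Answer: 42554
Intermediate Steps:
c = 7569 (c = 87² = 7569)
q(o, p) = o²
(c + q(171, -44)) + 5744 = (7569 + 171²) + 5744 = (7569 + 29241) + 5744 = 36810 + 5744 = 42554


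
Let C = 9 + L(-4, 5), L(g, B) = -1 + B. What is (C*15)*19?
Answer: 3705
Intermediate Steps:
C = 13 (C = 9 + (-1 + 5) = 9 + 4 = 13)
(C*15)*19 = (13*15)*19 = 195*19 = 3705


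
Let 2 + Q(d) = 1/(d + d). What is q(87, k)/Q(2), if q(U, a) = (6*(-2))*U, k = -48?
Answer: 4176/7 ≈ 596.57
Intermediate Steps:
Q(d) = -2 + 1/(2*d) (Q(d) = -2 + 1/(d + d) = -2 + 1/(2*d))
q(U, a) = -12*U
q(87, k)/Q(2) = (-12*87)/(-2 + (½)/2) = -1044/(-2 + (½)*(½)) = -1044/(-2 + ¼) = -1044/(-7/4) = -1044*(-4/7) = 4176/7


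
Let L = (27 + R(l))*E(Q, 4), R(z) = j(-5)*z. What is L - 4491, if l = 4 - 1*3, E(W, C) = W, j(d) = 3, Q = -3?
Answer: -4581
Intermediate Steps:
l = 1 (l = 4 - 3 = 1)
R(z) = 3*z
L = -90 (L = (27 + 3*1)*(-3) = (27 + 3)*(-3) = 30*(-3) = -90)
L - 4491 = -90 - 4491 = -4581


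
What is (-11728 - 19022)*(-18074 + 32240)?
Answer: -435604500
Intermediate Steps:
(-11728 - 19022)*(-18074 + 32240) = -30750*14166 = -435604500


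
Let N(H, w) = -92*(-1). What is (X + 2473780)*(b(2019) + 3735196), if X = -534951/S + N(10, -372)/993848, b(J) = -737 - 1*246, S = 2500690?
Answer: 1434894483243800471117351/155331609695 ≈ 9.2376e+12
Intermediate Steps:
b(J) = -983 (b(J) = -737 - 246 = -983)
N(H, w) = 92
X = -33214369873/155331609695 (X = -534951/2500690 + 92/993848 = -534951*1/2500690 + 92*(1/993848) = -534951/2500690 + 23/248462 = -33214369873/155331609695 ≈ -0.21383)
(X + 2473780)*(b(2019) + 3735196) = (-33214369873/155331609695 + 2473780)*(-983 + 3735196) = (384256196216927227/155331609695)*3734213 = 1434894483243800471117351/155331609695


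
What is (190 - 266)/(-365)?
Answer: 76/365 ≈ 0.20822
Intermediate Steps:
(190 - 266)/(-365) = -76*(-1/365) = 76/365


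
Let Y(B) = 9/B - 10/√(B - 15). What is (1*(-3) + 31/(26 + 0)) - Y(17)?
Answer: -1033/442 + 5*√2 ≈ 4.7340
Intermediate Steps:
Y(B) = -10/√(-15 + B) + 9/B (Y(B) = 9/B - 10/√(-15 + B) = -10/√(-15 + B) + 9/B)
(1*(-3) + 31/(26 + 0)) - Y(17) = (1*(-3) + 31/(26 + 0)) - (-10/√(-15 + 17) + 9/17) = (-3 + 31/26) - (-5*√2 + 9*(1/17)) = (-3 + 31*(1/26)) - (-5*√2 + 9/17) = (-3 + 31/26) - (-5*√2 + 9/17) = -47/26 - (9/17 - 5*√2) = -47/26 + (-9/17 + 5*√2) = -1033/442 + 5*√2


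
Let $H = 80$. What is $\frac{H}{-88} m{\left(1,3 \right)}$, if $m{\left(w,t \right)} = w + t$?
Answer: $- \frac{40}{11} \approx -3.6364$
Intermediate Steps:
$m{\left(w,t \right)} = t + w$
$\frac{H}{-88} m{\left(1,3 \right)} = \frac{1}{-88} \cdot 80 \left(3 + 1\right) = \left(- \frac{1}{88}\right) 80 \cdot 4 = \left(- \frac{10}{11}\right) 4 = - \frac{40}{11}$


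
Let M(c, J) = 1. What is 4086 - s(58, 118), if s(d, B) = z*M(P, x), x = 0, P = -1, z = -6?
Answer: 4092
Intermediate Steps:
s(d, B) = -6 (s(d, B) = -6*1 = -6)
4086 - s(58, 118) = 4086 - 1*(-6) = 4086 + 6 = 4092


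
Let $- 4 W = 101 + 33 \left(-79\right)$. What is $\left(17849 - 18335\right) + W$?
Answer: $\frac{281}{2} \approx 140.5$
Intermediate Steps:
$W = \frac{1253}{2}$ ($W = - \frac{101 + 33 \left(-79\right)}{4} = - \frac{101 - 2607}{4} = \left(- \frac{1}{4}\right) \left(-2506\right) = \frac{1253}{2} \approx 626.5$)
$\left(17849 - 18335\right) + W = \left(17849 - 18335\right) + \frac{1253}{2} = -486 + \frac{1253}{2} = \frac{281}{2}$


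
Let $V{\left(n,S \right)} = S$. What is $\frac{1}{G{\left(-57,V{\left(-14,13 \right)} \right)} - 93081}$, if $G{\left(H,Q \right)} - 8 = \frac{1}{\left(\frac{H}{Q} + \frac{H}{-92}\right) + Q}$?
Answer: $- \frac{11045}{1027990089} \approx -1.0744 \cdot 10^{-5}$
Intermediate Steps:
$G{\left(H,Q \right)} = 8 + \frac{1}{Q - \frac{H}{92} + \frac{H}{Q}}$ ($G{\left(H,Q \right)} = 8 + \frac{1}{\left(\frac{H}{Q} + \frac{H}{-92}\right) + Q} = 8 + \frac{1}{\left(\frac{H}{Q} + H \left(- \frac{1}{92}\right)\right) + Q} = 8 + \frac{1}{\left(\frac{H}{Q} - \frac{H}{92}\right) + Q} = 8 + \frac{1}{\left(- \frac{H}{92} + \frac{H}{Q}\right) + Q} = 8 + \frac{1}{Q - \frac{H}{92} + \frac{H}{Q}}$)
$\frac{1}{G{\left(-57,V{\left(-14,13 \right)} \right)} - 93081} = \frac{1}{\frac{4 \left(23 \cdot 13 + 184 \left(-57\right) + 184 \cdot 13^{2} - \left(-114\right) 13\right)}{92 \left(-57\right) + 92 \cdot 13^{2} - \left(-57\right) 13} - 93081} = \frac{1}{\frac{4 \left(299 - 10488 + 184 \cdot 169 + 1482\right)}{-5244 + 92 \cdot 169 + 741} - 93081} = \frac{1}{\frac{4 \left(299 - 10488 + 31096 + 1482\right)}{-5244 + 15548 + 741} - 93081} = \frac{1}{4 \cdot \frac{1}{11045} \cdot 22389 - 93081} = \frac{1}{\frac{89556}{11045} - 93081} = \frac{1}{- \frac{1027990089}{11045}} = - \frac{11045}{1027990089}$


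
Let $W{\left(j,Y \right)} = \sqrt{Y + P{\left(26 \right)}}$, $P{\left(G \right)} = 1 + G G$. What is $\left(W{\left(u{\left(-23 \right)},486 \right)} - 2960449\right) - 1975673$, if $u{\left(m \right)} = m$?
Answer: $-4936122 + \sqrt{1163} \approx -4.9361 \cdot 10^{6}$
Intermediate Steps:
$P{\left(G \right)} = 1 + G^{2}$
$W{\left(j,Y \right)} = \sqrt{677 + Y}$ ($W{\left(j,Y \right)} = \sqrt{Y + \left(1 + 26^{2}\right)} = \sqrt{Y + \left(1 + 676\right)} = \sqrt{Y + 677} = \sqrt{677 + Y}$)
$\left(W{\left(u{\left(-23 \right)},486 \right)} - 2960449\right) - 1975673 = \left(\sqrt{677 + 486} - 2960449\right) - 1975673 = \left(\sqrt{1163} - 2960449\right) - 1975673 = \left(-2960449 + \sqrt{1163}\right) - 1975673 = -4936122 + \sqrt{1163}$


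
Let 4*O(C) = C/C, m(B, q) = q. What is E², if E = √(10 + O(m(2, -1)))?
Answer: 41/4 ≈ 10.250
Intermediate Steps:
O(C) = ¼ (O(C) = (C/C)/4 = (¼)*1 = ¼)
E = √41/2 (E = √(10 + ¼) = √(41/4) = √41/2 ≈ 3.2016)
E² = (√41/2)² = 41/4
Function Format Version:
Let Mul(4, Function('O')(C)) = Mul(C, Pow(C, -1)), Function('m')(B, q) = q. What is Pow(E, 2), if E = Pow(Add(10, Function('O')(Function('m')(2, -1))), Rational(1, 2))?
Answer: Rational(41, 4) ≈ 10.250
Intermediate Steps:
Function('O')(C) = Rational(1, 4) (Function('O')(C) = Mul(Rational(1, 4), Mul(C, Pow(C, -1))) = Mul(Rational(1, 4), 1) = Rational(1, 4))
E = Mul(Rational(1, 2), Pow(41, Rational(1, 2))) (E = Pow(Add(10, Rational(1, 4)), Rational(1, 2)) = Pow(Rational(41, 4), Rational(1, 2)) = Mul(Rational(1, 2), Pow(41, Rational(1, 2))) ≈ 3.2016)
Pow(E, 2) = Pow(Mul(Rational(1, 2), Pow(41, Rational(1, 2))), 2) = Rational(41, 4)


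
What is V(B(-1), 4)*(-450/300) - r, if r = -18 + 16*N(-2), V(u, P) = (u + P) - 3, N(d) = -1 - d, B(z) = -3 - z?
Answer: 7/2 ≈ 3.5000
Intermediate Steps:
V(u, P) = -3 + P + u (V(u, P) = (P + u) - 3 = -3 + P + u)
r = -2 (r = -18 + 16*(-1 - 1*(-2)) = -18 + 16*(-1 + 2) = -18 + 16*1 = -18 + 16 = -2)
V(B(-1), 4)*(-450/300) - r = (-3 + 4 + (-3 - 1*(-1)))*(-450/300) - 1*(-2) = (-3 + 4 + (-3 + 1))*(-450*1/300) + 2 = (-3 + 4 - 2)*(-3/2) + 2 = -1*(-3/2) + 2 = 3/2 + 2 = 7/2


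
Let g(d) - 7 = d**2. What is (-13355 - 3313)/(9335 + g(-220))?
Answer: -8334/28871 ≈ -0.28866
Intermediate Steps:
g(d) = 7 + d**2
(-13355 - 3313)/(9335 + g(-220)) = (-13355 - 3313)/(9335 + (7 + (-220)**2)) = -16668/(9335 + (7 + 48400)) = -16668/(9335 + 48407) = -16668/57742 = -16668*1/57742 = -8334/28871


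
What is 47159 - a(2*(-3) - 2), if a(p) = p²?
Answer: 47095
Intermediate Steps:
47159 - a(2*(-3) - 2) = 47159 - (2*(-3) - 2)² = 47159 - (-6 - 2)² = 47159 - 1*(-8)² = 47159 - 1*64 = 47159 - 64 = 47095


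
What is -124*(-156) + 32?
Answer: 19376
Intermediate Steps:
-124*(-156) + 32 = 19344 + 32 = 19376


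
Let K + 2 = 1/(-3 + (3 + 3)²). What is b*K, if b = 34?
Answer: -2210/33 ≈ -66.970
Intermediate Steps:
K = -65/33 (K = -2 + 1/(-3 + (3 + 3)²) = -2 + 1/(-3 + 6²) = -2 + 1/(-3 + 36) = -2 + 1/33 = -65/33 ≈ -1.9697)
b*K = 34*(-65/33) = -2210/33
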